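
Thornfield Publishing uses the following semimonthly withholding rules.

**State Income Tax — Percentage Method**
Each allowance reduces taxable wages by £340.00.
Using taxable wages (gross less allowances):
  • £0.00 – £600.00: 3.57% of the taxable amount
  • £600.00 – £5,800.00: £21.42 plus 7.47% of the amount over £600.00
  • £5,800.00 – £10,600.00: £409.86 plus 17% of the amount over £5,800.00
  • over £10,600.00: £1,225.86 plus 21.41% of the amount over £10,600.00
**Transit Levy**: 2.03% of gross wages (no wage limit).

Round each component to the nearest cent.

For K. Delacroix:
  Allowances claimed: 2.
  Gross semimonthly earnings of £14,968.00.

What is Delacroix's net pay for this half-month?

£12,648.69

State Income Tax: taxable = £14,968.00 − 2×£340.00 = £14,288.00
  £1,225.86 + 21.41% × (£14,288.00 − £10,600.00) = £1,225.86 + 21.41% × £3,688.00 = £2,015.46
Transit Levy: 2.03% × £14,968.00 = £303.85
Total withheld: £2,015.46 + £303.85 = £2,319.31
Net pay: £14,968.00 − £2,319.31 = £12,648.69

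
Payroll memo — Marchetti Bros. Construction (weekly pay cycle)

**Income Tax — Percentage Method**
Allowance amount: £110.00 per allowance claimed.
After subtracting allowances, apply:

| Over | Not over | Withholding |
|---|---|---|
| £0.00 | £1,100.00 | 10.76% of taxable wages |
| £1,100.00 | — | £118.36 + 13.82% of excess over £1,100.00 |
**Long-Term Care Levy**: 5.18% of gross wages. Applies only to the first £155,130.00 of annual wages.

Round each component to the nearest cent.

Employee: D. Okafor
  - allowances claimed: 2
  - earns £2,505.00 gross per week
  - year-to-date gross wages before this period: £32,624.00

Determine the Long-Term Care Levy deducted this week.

Long-Term Care Levy: 5.18% × £2,505.00 = £129.76

£129.76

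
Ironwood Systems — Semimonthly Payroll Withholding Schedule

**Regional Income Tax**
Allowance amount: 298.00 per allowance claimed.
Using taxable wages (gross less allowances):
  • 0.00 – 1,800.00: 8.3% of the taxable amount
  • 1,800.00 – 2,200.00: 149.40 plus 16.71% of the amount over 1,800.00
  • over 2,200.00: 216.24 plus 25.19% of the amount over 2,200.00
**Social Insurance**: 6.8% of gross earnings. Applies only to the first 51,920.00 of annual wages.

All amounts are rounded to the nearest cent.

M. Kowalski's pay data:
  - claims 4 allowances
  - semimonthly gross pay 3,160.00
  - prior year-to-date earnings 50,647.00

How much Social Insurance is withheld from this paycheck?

Social Insurance: cap 51,920.00 − YTD 50,647.00 = 1,273.00 subject; 6.8% × 1,273.00 = 86.56

86.56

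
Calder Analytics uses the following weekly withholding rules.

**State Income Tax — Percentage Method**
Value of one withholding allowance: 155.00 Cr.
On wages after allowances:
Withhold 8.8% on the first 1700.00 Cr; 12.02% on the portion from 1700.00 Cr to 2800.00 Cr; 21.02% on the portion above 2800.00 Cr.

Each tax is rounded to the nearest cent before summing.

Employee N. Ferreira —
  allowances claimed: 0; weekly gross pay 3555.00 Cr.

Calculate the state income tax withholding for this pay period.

440.52 Cr

State Income Tax: taxable = 3555.00 Cr
  281.82 Cr + 21.02% × (3555.00 Cr − 2800.00 Cr) = 281.82 Cr + 21.02% × 755.00 Cr = 440.52 Cr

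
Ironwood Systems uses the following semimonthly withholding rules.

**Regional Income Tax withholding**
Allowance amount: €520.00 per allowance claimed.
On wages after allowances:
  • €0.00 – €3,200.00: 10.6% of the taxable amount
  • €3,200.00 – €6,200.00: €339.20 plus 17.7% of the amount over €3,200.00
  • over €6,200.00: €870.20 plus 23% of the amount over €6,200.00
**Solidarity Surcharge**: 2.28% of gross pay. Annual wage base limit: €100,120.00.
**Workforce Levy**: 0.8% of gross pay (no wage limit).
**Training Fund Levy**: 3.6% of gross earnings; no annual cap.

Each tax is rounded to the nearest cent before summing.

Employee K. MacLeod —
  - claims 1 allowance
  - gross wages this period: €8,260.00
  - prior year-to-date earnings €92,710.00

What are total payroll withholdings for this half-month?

€1,756.79

Regional Income Tax: taxable = €8,260.00 − 1×€520.00 = €7,740.00
  €870.20 + 23% × (€7,740.00 − €6,200.00) = €870.20 + 23% × €1,540.00 = €1,224.40
Solidarity Surcharge: cap €100,120.00 − YTD €92,710.00 = €7,410.00 subject; 2.28% × €7,410.00 = €168.95
Workforce Levy: 0.8% × €8,260.00 = €66.08
Training Fund Levy: 3.6% × €8,260.00 = €297.36
Total: €1,224.40 + €168.95 + €66.08 + €297.36 = €1,756.79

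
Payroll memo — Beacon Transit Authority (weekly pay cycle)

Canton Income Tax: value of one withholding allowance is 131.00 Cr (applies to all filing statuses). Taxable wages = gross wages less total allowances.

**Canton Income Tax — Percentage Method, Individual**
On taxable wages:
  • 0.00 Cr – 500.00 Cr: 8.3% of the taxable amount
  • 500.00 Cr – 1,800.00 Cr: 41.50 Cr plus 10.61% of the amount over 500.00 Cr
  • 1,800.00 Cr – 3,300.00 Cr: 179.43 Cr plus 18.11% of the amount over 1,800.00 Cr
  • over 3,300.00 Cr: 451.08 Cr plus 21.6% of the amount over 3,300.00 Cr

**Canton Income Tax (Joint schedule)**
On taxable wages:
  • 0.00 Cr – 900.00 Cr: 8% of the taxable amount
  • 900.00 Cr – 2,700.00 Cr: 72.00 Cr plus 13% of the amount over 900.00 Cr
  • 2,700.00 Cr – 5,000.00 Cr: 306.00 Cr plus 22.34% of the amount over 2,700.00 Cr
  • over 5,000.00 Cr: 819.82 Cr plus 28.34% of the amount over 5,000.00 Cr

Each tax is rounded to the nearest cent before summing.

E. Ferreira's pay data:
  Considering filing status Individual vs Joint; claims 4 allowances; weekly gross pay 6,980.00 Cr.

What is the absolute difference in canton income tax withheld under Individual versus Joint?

Canton Income Tax (Individual): taxable = 6,980.00 Cr − 4×131.00 Cr = 6,456.00 Cr
  451.08 Cr + 21.6% × (6,456.00 Cr − 3,300.00 Cr) = 451.08 Cr + 21.6% × 3,156.00 Cr = 1,132.78 Cr
Canton Income Tax (Joint): taxable = 6,980.00 Cr − 4×131.00 Cr = 6,456.00 Cr
  819.82 Cr + 28.34% × (6,456.00 Cr − 5,000.00 Cr) = 819.82 Cr + 28.34% × 1,456.00 Cr = 1,232.45 Cr
Difference: |1,132.78 Cr − 1,232.45 Cr| = 99.67 Cr (higher under Joint)

99.67 Cr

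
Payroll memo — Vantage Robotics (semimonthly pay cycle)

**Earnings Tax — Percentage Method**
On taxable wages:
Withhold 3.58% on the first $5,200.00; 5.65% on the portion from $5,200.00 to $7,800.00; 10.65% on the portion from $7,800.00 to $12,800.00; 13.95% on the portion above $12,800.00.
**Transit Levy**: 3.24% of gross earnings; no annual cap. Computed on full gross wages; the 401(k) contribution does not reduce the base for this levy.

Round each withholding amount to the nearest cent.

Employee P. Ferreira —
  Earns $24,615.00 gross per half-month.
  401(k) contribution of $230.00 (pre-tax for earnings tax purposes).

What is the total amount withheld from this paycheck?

$3,279.20

Earnings Tax: taxable = $24,615.00 − $230.00 = $24,385.00
  $865.56 + 13.95% × ($24,385.00 − $12,800.00) = $865.56 + 13.95% × $11,585.00 = $2,481.67
Transit Levy: 3.24% × $24,615.00 = $797.53
Total: $2,481.67 + $797.53 = $3,279.20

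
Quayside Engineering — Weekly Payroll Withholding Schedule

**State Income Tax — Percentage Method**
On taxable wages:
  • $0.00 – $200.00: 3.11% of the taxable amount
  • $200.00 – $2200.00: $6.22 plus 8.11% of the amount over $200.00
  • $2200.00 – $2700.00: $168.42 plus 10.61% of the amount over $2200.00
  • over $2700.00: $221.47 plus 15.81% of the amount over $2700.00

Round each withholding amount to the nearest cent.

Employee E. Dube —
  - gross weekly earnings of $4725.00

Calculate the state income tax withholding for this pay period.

$541.62

State Income Tax: taxable = $4725.00
  $221.47 + 15.81% × ($4725.00 − $2700.00) = $221.47 + 15.81% × $2025.00 = $541.62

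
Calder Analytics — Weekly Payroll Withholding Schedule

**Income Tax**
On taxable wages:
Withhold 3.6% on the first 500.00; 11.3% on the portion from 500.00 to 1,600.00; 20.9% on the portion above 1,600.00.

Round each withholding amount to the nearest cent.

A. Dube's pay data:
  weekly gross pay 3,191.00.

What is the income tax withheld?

474.82

Income Tax: taxable = 3,191.00
  142.30 + 20.9% × (3,191.00 − 1,600.00) = 142.30 + 20.9% × 1,591.00 = 474.82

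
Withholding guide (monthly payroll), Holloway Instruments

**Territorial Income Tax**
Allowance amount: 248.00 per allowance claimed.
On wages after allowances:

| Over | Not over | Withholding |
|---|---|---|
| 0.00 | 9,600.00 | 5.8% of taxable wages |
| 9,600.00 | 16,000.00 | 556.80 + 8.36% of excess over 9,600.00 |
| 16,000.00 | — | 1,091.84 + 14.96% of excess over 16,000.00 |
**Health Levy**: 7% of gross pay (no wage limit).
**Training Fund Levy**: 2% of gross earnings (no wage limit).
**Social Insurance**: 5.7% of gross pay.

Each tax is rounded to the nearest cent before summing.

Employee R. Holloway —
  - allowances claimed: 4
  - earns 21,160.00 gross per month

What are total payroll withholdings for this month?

4,825.89

Territorial Income Tax: taxable = 21,160.00 − 4×248.00 = 20,168.00
  1,091.84 + 14.96% × (20,168.00 − 16,000.00) = 1,091.84 + 14.96% × 4,168.00 = 1,715.37
Health Levy: 7% × 21,160.00 = 1,481.20
Training Fund Levy: 2% × 21,160.00 = 423.20
Social Insurance: 5.7% × 21,160.00 = 1,206.12
Total: 1,715.37 + 1,481.20 + 423.20 + 1,206.12 = 4,825.89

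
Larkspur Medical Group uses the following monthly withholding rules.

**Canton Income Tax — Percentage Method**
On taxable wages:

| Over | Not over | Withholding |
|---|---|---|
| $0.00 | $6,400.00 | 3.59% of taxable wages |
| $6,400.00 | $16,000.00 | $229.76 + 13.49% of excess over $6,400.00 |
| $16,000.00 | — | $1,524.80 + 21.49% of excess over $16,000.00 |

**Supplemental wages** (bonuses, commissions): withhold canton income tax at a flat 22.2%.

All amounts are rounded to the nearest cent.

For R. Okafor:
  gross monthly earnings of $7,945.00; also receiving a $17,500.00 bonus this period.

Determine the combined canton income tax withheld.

$4,323.18

Canton Income Tax: taxable = $7,945.00
  $229.76 + 13.49% × ($7,945.00 − $6,400.00) = $229.76 + 13.49% × $1,545.00 = $438.18
Supplemental (22.2% flat on bonus): 22.2% × $17,500.00 = $3,885.00
Total canton income tax: $438.18 + $3,885.00 = $4,323.18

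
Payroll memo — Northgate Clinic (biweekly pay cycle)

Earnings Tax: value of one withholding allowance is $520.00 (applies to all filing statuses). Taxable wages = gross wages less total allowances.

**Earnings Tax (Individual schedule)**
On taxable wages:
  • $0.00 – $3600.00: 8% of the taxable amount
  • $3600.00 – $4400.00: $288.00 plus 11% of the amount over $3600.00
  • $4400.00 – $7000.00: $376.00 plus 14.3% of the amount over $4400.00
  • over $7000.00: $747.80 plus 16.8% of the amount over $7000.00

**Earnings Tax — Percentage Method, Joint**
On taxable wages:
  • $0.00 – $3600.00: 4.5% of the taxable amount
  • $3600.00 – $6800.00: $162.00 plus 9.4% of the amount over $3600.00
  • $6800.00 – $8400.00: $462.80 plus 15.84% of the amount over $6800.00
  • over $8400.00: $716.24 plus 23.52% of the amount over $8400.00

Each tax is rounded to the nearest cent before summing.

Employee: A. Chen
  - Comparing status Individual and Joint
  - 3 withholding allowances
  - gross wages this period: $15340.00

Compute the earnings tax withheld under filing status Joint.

$1981.62

Earnings Tax (Joint): taxable = $15340.00 − 3×$520.00 = $13780.00
  $716.24 + 23.52% × ($13780.00 − $8400.00) = $716.24 + 23.52% × $5380.00 = $1981.62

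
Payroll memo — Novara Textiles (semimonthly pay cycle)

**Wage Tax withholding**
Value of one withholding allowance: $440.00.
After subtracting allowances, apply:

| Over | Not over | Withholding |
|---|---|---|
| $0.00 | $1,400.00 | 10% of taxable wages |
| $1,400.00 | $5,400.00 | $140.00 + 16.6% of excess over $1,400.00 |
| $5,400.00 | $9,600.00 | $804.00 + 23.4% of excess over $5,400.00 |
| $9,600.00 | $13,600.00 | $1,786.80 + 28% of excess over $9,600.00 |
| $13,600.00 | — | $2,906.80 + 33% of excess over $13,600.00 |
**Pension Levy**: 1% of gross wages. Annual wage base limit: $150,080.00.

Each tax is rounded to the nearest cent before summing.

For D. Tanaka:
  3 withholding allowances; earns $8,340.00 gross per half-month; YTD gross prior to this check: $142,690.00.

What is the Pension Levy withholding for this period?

Pension Levy: cap $150,080.00 − YTD $142,690.00 = $7,390.00 subject; 1% × $7,390.00 = $73.90

$73.90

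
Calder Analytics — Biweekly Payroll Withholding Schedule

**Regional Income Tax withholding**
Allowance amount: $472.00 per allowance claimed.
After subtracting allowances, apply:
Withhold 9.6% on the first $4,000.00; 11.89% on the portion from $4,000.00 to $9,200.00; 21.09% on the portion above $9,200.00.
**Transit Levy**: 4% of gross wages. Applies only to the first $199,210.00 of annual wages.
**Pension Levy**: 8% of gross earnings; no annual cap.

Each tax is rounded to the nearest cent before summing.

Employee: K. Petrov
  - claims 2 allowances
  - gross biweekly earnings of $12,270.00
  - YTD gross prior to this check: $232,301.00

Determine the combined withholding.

Regional Income Tax: taxable = $12,270.00 − 2×$472.00 = $11,326.00
  $1,002.28 + 21.09% × ($11,326.00 − $9,200.00) = $1,002.28 + 21.09% × $2,126.00 = $1,450.65
Transit Levy: YTD $232,301.00 ≥ cap $199,210.00 → $0.00
Pension Levy: 8% × $12,270.00 = $981.60
Total: $1,450.65 + $0.00 + $981.60 = $2,432.25

$2,432.25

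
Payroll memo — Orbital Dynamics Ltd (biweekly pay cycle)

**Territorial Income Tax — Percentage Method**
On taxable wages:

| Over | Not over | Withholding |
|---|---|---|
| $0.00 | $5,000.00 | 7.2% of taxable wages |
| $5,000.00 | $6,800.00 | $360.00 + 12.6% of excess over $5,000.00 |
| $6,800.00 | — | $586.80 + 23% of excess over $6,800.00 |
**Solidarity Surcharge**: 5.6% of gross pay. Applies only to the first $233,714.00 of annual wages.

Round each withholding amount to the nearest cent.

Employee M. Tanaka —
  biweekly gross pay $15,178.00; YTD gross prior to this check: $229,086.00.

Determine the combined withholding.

Territorial Income Tax: taxable = $15,178.00
  $586.80 + 23% × ($15,178.00 − $6,800.00) = $586.80 + 23% × $8,378.00 = $2,513.74
Solidarity Surcharge: cap $233,714.00 − YTD $229,086.00 = $4,628.00 subject; 5.6% × $4,628.00 = $259.17
Total: $2,513.74 + $259.17 = $2,772.91

$2,772.91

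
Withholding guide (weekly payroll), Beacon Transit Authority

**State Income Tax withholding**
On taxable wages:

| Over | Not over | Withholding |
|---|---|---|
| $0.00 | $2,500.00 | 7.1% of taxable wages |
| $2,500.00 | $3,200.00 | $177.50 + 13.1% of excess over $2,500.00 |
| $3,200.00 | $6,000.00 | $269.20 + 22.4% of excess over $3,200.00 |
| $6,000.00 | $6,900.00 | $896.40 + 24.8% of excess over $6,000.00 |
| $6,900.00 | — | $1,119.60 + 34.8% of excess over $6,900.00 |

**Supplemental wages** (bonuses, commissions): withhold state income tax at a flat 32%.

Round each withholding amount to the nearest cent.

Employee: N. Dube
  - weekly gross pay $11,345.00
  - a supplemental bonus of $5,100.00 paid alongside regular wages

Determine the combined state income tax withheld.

$4,298.46

State Income Tax: taxable = $11,345.00
  $1,119.60 + 34.8% × ($11,345.00 − $6,900.00) = $1,119.60 + 34.8% × $4,445.00 = $2,666.46
Supplemental (32% flat on bonus): 32% × $5,100.00 = $1,632.00
Total state income tax: $2,666.46 + $1,632.00 = $4,298.46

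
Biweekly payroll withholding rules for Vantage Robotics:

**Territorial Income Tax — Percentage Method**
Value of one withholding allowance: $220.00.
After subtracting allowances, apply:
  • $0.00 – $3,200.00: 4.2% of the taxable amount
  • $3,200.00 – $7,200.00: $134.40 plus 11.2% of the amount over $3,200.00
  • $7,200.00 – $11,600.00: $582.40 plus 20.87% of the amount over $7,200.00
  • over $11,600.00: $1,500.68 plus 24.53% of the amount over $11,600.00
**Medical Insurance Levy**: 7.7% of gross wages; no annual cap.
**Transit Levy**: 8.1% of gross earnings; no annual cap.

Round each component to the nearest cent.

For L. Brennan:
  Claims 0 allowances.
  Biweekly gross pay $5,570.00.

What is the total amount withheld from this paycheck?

Territorial Income Tax: taxable = $5,570.00
  $134.40 + 11.2% × ($5,570.00 − $3,200.00) = $134.40 + 11.2% × $2,370.00 = $399.84
Medical Insurance Levy: 7.7% × $5,570.00 = $428.89
Transit Levy: 8.1% × $5,570.00 = $451.17
Total: $399.84 + $428.89 + $451.17 = $1,279.90

$1,279.90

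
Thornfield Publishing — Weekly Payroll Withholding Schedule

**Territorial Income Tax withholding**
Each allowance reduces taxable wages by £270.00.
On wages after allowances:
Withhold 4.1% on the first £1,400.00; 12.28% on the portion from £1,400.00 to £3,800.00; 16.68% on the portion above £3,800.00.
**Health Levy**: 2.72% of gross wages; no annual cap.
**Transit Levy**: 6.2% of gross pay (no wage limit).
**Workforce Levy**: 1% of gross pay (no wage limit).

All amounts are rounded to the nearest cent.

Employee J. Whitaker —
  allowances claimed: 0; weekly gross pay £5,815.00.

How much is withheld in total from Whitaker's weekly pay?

£1,265.07

Territorial Income Tax: taxable = £5,815.00
  £352.12 + 16.68% × (£5,815.00 − £3,800.00) = £352.12 + 16.68% × £2,015.00 = £688.22
Health Levy: 2.72% × £5,815.00 = £158.17
Transit Levy: 6.2% × £5,815.00 = £360.53
Workforce Levy: 1% × £5,815.00 = £58.15
Total: £688.22 + £158.17 + £360.53 + £58.15 = £1,265.07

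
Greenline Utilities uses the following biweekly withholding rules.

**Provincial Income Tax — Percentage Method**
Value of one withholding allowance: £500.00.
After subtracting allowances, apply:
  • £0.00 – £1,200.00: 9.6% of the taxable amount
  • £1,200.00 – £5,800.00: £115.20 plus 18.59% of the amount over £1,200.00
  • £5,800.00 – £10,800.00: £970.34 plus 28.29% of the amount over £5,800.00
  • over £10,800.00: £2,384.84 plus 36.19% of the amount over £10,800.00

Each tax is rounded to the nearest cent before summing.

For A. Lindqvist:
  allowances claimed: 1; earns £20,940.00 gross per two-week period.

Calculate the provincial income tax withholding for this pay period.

£5,873.56

Provincial Income Tax: taxable = £20,940.00 − 1×£500.00 = £20,440.00
  £2,384.84 + 36.19% × (£20,440.00 − £10,800.00) = £2,384.84 + 36.19% × £9,640.00 = £5,873.56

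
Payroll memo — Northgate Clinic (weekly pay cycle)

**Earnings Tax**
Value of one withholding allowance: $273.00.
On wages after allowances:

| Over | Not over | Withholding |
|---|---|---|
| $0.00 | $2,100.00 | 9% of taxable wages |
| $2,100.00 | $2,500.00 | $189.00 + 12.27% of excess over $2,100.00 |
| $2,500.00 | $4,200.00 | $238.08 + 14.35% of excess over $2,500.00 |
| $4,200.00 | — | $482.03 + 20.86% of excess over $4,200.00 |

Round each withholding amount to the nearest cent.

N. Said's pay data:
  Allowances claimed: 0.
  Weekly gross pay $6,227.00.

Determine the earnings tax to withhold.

Earnings Tax: taxable = $6,227.00
  $482.03 + 20.86% × ($6,227.00 − $4,200.00) = $482.03 + 20.86% × $2,027.00 = $904.86

$904.86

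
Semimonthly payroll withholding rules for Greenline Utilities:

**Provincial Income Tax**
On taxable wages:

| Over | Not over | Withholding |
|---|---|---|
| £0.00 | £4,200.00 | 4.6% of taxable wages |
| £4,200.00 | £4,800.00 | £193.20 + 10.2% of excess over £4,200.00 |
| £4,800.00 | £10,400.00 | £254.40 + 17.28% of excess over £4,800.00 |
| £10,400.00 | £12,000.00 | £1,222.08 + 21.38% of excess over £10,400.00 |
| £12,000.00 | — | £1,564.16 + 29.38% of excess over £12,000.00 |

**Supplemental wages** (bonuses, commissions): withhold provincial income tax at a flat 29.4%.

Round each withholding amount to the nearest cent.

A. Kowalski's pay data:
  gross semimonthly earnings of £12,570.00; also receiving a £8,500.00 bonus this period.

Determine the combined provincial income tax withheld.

£4,230.63

Provincial Income Tax: taxable = £12,570.00
  £1,564.16 + 29.38% × (£12,570.00 − £12,000.00) = £1,564.16 + 29.38% × £570.00 = £1,731.63
Supplemental (29.4% flat on bonus): 29.4% × £8,500.00 = £2,499.00
Total provincial income tax: £1,731.63 + £2,499.00 = £4,230.63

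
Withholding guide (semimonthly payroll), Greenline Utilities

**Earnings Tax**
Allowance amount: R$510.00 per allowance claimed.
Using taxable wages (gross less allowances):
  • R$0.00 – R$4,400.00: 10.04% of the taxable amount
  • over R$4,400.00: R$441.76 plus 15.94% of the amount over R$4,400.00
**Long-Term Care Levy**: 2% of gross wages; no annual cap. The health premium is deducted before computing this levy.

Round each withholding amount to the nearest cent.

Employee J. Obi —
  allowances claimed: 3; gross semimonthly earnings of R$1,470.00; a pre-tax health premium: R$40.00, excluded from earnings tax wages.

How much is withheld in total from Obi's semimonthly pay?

Earnings Tax: taxable = R$1,470.00 − R$40.00 − 3×R$510.00 = R$-100.00
  Taxable ≤ 0 → R$0.00
Long-Term Care Levy: 2% × R$1,430.00 = R$28.60
Total: R$0.00 + R$28.60 = R$28.60

R$28.60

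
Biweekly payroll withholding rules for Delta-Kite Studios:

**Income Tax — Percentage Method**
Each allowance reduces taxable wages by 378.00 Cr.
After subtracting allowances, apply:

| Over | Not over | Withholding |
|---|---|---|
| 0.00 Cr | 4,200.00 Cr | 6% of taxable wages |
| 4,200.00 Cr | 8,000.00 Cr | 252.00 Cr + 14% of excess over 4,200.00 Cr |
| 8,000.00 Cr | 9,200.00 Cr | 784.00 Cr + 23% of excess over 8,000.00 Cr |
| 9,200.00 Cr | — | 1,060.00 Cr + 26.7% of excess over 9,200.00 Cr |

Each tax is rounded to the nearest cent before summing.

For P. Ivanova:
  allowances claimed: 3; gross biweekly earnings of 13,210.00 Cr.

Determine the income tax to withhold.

Income Tax: taxable = 13,210.00 Cr − 3×378.00 Cr = 12,076.00 Cr
  1,060.00 Cr + 26.7% × (12,076.00 Cr − 9,200.00 Cr) = 1,060.00 Cr + 26.7% × 2,876.00 Cr = 1,827.89 Cr

1,827.89 Cr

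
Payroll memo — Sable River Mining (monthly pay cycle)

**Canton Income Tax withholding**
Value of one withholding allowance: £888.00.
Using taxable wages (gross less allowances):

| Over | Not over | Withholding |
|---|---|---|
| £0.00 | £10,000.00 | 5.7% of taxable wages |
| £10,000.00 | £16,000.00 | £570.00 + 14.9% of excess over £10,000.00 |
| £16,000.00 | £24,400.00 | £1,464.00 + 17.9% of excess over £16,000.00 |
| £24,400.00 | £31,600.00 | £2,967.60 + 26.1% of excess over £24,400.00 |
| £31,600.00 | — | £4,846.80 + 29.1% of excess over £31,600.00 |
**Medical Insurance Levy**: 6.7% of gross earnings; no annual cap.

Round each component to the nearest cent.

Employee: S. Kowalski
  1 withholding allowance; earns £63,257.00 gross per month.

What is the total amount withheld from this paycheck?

Canton Income Tax: taxable = £63,257.00 − 1×£888.00 = £62,369.00
  £4,846.80 + 29.1% × (£62,369.00 − £31,600.00) = £4,846.80 + 29.1% × £30,769.00 = £13,800.58
Medical Insurance Levy: 6.7% × £63,257.00 = £4,238.22
Total: £13,800.58 + £4,238.22 = £18,038.80

£18,038.80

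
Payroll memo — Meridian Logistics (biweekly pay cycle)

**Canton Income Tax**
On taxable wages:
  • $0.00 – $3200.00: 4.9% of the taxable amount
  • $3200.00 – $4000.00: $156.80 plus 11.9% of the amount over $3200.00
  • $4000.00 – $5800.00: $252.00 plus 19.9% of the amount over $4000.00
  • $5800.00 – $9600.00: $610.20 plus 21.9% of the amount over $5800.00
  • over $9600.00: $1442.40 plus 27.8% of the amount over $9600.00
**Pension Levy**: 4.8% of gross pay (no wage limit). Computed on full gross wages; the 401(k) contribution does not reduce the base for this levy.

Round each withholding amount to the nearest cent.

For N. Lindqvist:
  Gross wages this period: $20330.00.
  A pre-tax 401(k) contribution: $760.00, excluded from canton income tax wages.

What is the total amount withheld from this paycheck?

$5189.90

Canton Income Tax: taxable = $20330.00 − $760.00 = $19570.00
  $1442.40 + 27.8% × ($19570.00 − $9600.00) = $1442.40 + 27.8% × $9970.00 = $4214.06
Pension Levy: 4.8% × $20330.00 = $975.84
Total: $4214.06 + $975.84 = $5189.90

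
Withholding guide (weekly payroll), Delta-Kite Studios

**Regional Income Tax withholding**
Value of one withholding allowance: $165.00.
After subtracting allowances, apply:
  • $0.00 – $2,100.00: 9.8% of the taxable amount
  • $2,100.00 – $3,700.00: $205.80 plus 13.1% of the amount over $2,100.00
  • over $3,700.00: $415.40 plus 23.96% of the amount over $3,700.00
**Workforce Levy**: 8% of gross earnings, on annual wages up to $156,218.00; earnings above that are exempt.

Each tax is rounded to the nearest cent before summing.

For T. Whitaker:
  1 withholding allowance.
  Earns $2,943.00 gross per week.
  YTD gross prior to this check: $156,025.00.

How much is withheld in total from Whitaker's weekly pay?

$310.06

Regional Income Tax: taxable = $2,943.00 − 1×$165.00 = $2,778.00
  $205.80 + 13.1% × ($2,778.00 − $2,100.00) = $205.80 + 13.1% × $678.00 = $294.62
Workforce Levy: cap $156,218.00 − YTD $156,025.00 = $193.00 subject; 8% × $193.00 = $15.44
Total: $294.62 + $15.44 = $310.06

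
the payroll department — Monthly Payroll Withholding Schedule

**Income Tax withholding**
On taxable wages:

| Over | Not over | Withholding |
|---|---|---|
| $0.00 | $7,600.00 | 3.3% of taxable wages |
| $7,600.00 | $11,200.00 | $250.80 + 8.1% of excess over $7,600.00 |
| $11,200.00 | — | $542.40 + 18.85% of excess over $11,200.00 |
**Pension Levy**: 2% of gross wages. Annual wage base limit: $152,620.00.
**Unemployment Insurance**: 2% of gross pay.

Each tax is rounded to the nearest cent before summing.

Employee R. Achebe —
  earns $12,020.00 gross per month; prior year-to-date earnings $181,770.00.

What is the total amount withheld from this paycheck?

Income Tax: taxable = $12,020.00
  $542.40 + 18.85% × ($12,020.00 − $11,200.00) = $542.40 + 18.85% × $820.00 = $696.97
Pension Levy: YTD $181,770.00 ≥ cap $152,620.00 → $0.00
Unemployment Insurance: 2% × $12,020.00 = $240.40
Total: $696.97 + $0.00 + $240.40 = $937.37

$937.37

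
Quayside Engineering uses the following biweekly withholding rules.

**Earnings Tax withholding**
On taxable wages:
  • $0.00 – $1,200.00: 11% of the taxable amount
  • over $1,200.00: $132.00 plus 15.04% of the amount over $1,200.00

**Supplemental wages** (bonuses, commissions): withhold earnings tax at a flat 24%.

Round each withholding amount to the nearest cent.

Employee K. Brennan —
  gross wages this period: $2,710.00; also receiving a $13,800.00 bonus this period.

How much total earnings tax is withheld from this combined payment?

$3,671.10

Earnings Tax: taxable = $2,710.00
  $132.00 + 15.04% × ($2,710.00 − $1,200.00) = $132.00 + 15.04% × $1,510.00 = $359.10
Supplemental (24% flat on bonus): 24% × $13,800.00 = $3,312.00
Total earnings tax: $359.10 + $3,312.00 = $3,671.10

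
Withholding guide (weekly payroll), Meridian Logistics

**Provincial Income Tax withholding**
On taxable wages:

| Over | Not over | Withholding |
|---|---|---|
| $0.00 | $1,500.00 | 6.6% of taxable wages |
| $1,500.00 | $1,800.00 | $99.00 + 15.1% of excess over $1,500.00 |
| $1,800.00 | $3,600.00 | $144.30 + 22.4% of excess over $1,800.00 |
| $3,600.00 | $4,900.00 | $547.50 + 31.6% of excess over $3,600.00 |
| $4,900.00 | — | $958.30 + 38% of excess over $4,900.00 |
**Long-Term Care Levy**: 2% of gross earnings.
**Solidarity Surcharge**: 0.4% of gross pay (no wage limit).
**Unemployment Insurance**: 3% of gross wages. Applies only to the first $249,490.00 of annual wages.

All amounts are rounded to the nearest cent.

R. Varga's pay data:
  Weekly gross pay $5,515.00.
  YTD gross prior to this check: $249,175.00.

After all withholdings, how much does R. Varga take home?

$4,181.19

Provincial Income Tax: taxable = $5,515.00
  $958.30 + 38% × ($5,515.00 − $4,900.00) = $958.30 + 38% × $615.00 = $1,192.00
Long-Term Care Levy: 2% × $5,515.00 = $110.30
Solidarity Surcharge: 0.4% × $5,515.00 = $22.06
Unemployment Insurance: cap $249,490.00 − YTD $249,175.00 = $315.00 subject; 3% × $315.00 = $9.45
Total withheld: $1,192.00 + $110.30 + $22.06 + $9.45 = $1,333.81
Net pay: $5,515.00 − $1,333.81 = $4,181.19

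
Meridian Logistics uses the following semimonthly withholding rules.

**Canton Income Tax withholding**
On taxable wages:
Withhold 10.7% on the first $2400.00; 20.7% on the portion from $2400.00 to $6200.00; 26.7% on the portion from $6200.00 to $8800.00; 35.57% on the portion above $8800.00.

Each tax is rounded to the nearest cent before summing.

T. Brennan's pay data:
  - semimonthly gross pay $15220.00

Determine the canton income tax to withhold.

$4021.19

Canton Income Tax: taxable = $15220.00
  $1737.60 + 35.57% × ($15220.00 − $8800.00) = $1737.60 + 35.57% × $6420.00 = $4021.19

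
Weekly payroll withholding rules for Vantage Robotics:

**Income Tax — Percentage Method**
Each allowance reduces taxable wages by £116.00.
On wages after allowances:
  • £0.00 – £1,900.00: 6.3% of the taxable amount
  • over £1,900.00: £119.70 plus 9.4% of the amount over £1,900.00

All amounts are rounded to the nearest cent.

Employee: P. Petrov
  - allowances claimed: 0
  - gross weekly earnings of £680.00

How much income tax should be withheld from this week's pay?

Income Tax: taxable = £680.00
  6.3% × £680.00 = £42.84

£42.84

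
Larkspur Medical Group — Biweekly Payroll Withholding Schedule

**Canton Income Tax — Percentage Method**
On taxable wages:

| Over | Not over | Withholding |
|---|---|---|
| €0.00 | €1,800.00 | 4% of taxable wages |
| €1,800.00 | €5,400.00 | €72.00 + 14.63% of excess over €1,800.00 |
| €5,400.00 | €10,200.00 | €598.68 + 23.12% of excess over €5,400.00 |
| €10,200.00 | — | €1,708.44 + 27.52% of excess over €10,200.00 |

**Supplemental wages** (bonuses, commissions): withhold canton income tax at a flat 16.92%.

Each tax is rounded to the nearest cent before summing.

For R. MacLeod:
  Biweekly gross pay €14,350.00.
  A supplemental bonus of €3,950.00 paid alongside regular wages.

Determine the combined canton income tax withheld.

€3,518.86

Canton Income Tax: taxable = €14,350.00
  €1,708.44 + 27.52% × (€14,350.00 − €10,200.00) = €1,708.44 + 27.52% × €4,150.00 = €2,850.52
Supplemental (16.92% flat on bonus): 16.92% × €3,950.00 = €668.34
Total canton income tax: €2,850.52 + €668.34 = €3,518.86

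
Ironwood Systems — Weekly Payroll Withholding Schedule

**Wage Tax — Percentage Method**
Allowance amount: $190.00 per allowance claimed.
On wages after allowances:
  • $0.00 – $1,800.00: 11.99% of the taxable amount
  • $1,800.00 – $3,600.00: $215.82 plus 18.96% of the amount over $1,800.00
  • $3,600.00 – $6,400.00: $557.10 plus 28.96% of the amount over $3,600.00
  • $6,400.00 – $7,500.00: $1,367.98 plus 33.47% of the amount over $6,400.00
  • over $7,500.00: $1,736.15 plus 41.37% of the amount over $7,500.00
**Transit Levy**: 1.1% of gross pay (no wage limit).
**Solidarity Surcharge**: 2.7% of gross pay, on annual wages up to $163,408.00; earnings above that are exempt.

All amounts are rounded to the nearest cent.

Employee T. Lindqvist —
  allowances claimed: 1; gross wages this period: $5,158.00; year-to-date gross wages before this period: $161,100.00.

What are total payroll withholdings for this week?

Wage Tax: taxable = $5,158.00 − 1×$190.00 = $4,968.00
  $557.10 + 28.96% × ($4,968.00 − $3,600.00) = $557.10 + 28.96% × $1,368.00 = $953.27
Transit Levy: 1.1% × $5,158.00 = $56.74
Solidarity Surcharge: cap $163,408.00 − YTD $161,100.00 = $2,308.00 subject; 2.7% × $2,308.00 = $62.32
Total: $953.27 + $56.74 + $62.32 = $1,072.33

$1,072.33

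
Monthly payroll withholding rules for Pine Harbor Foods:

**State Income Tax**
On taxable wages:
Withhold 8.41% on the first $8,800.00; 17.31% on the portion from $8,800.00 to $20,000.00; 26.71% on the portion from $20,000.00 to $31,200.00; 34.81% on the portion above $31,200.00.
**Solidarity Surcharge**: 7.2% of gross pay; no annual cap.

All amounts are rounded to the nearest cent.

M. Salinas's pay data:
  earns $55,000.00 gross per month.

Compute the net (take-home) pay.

State Income Tax: taxable = $55,000.00
  $5,670.32 + 34.81% × ($55,000.00 − $31,200.00) = $5,670.32 + 34.81% × $23,800.00 = $13,955.10
Solidarity Surcharge: 7.2% × $55,000.00 = $3,960.00
Total withheld: $13,955.10 + $3,960.00 = $17,915.10
Net pay: $55,000.00 − $17,915.10 = $37,084.90

$37,084.90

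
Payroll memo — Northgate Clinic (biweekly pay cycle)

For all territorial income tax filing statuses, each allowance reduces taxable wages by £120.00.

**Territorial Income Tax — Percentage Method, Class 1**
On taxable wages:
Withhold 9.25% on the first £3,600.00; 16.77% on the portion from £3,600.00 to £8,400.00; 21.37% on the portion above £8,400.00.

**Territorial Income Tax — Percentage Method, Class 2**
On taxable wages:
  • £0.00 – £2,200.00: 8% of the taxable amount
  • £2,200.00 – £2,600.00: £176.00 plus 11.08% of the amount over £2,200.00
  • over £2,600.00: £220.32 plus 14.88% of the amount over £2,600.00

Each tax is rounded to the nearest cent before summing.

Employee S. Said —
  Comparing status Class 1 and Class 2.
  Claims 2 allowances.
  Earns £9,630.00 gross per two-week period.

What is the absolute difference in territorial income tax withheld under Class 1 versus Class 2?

£118.85

Territorial Income Tax (Class 1): taxable = £9,630.00 − 2×£120.00 = £9,390.00
  £1,137.96 + 21.37% × (£9,390.00 − £8,400.00) = £1,137.96 + 21.37% × £990.00 = £1,349.52
Territorial Income Tax (Class 2): taxable = £9,630.00 − 2×£120.00 = £9,390.00
  £220.32 + 14.88% × (£9,390.00 − £2,600.00) = £220.32 + 14.88% × £6,790.00 = £1,230.67
Difference: |£1,349.52 − £1,230.67| = £118.85 (higher under Class 1)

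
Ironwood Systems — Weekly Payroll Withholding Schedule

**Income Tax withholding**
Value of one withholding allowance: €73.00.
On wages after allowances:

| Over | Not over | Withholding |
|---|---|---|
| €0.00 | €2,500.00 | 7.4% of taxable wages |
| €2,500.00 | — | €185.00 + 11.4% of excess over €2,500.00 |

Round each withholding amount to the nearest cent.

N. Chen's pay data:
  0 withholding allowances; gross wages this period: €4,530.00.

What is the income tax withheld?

€416.42

Income Tax: taxable = €4,530.00
  €185.00 + 11.4% × (€4,530.00 − €2,500.00) = €185.00 + 11.4% × €2,030.00 = €416.42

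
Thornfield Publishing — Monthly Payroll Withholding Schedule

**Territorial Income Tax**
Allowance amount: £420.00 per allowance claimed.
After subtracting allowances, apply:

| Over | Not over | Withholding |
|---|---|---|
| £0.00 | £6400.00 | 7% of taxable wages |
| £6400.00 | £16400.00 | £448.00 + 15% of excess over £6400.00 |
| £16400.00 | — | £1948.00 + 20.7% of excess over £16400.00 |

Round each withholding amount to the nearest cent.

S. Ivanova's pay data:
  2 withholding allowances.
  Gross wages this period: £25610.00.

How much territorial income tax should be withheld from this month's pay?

Territorial Income Tax: taxable = £25610.00 − 2×£420.00 = £24770.00
  £1948.00 + 20.7% × (£24770.00 − £16400.00) = £1948.00 + 20.7% × £8370.00 = £3680.59

£3680.59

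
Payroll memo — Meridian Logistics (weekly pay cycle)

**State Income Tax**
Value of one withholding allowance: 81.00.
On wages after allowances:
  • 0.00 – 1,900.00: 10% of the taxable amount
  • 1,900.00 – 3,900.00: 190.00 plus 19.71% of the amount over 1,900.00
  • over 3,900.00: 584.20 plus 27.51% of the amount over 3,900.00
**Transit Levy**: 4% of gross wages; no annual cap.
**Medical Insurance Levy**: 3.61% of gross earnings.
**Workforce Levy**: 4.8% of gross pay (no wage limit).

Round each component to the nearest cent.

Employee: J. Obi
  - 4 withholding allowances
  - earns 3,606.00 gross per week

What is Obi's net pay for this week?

State Income Tax: taxable = 3,606.00 − 4×81.00 = 3,282.00
  190.00 + 19.71% × (3,282.00 − 1,900.00) = 190.00 + 19.71% × 1,382.00 = 462.39
Transit Levy: 4% × 3,606.00 = 144.24
Medical Insurance Levy: 3.61% × 3,606.00 = 130.18
Workforce Levy: 4.8% × 3,606.00 = 173.09
Total withheld: 462.39 + 144.24 + 130.18 + 173.09 = 909.90
Net pay: 3,606.00 − 909.90 = 2,696.10

2,696.10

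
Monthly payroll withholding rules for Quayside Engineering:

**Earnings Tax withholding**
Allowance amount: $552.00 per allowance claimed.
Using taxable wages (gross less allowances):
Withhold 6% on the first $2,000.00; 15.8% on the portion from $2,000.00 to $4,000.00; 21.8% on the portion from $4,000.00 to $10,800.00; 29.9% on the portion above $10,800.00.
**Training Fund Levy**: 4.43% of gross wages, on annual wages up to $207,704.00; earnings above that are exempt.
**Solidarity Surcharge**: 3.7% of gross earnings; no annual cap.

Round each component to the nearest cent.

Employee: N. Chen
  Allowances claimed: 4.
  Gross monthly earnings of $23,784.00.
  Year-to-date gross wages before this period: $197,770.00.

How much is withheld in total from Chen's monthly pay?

$6,460.51

Earnings Tax: taxable = $23,784.00 − 4×$552.00 = $21,576.00
  $1,918.40 + 29.9% × ($21,576.00 − $10,800.00) = $1,918.40 + 29.9% × $10,776.00 = $5,140.42
Training Fund Levy: cap $207,704.00 − YTD $197,770.00 = $9,934.00 subject; 4.43% × $9,934.00 = $440.08
Solidarity Surcharge: 3.7% × $23,784.00 = $880.01
Total: $5,140.42 + $440.08 + $880.01 = $6,460.51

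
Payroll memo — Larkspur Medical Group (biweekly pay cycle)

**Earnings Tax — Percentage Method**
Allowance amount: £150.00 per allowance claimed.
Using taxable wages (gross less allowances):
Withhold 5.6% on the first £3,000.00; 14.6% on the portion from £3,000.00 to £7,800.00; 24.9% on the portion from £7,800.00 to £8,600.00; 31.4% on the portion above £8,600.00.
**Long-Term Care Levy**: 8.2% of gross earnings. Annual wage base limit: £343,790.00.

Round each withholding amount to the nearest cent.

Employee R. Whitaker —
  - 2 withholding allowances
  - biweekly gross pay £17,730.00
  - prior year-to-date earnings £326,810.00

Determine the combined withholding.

£5,232.98

Earnings Tax: taxable = £17,730.00 − 2×£150.00 = £17,430.00
  £1,068.00 + 31.4% × (£17,430.00 − £8,600.00) = £1,068.00 + 31.4% × £8,830.00 = £3,840.62
Long-Term Care Levy: cap £343,790.00 − YTD £326,810.00 = £16,980.00 subject; 8.2% × £16,980.00 = £1,392.36
Total: £3,840.62 + £1,392.36 = £5,232.98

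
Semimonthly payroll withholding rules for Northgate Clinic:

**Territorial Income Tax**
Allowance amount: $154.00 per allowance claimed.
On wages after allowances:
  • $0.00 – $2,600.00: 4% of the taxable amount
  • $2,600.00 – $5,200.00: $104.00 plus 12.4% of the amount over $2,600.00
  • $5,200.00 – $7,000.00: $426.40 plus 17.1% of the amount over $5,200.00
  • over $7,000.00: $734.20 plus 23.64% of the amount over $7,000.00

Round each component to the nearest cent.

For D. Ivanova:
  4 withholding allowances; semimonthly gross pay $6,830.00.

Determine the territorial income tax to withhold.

Territorial Income Tax: taxable = $6,830.00 − 4×$154.00 = $6,214.00
  $426.40 + 17.1% × ($6,214.00 − $5,200.00) = $426.40 + 17.1% × $1,014.00 = $599.79

$599.79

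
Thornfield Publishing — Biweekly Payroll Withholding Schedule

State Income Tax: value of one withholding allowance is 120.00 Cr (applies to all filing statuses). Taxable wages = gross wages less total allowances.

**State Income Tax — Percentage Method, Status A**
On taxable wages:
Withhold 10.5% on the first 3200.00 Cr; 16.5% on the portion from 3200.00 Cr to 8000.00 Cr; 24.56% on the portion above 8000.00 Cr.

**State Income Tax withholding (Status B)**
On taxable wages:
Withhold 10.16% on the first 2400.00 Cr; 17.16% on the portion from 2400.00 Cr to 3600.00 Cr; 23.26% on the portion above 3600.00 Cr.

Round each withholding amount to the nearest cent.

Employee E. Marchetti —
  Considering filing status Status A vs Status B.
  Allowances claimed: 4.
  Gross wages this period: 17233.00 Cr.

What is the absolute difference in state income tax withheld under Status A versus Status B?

231.41 Cr

State Income Tax (Status A): taxable = 17233.00 Cr − 4×120.00 Cr = 16753.00 Cr
  1128.00 Cr + 24.56% × (16753.00 Cr − 8000.00 Cr) = 1128.00 Cr + 24.56% × 8753.00 Cr = 3277.74 Cr
State Income Tax (Status B): taxable = 17233.00 Cr − 4×120.00 Cr = 16753.00 Cr
  449.76 Cr + 23.26% × (16753.00 Cr − 3600.00 Cr) = 449.76 Cr + 23.26% × 13153.00 Cr = 3509.15 Cr
Difference: |3277.74 Cr − 3509.15 Cr| = 231.41 Cr (higher under Status B)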